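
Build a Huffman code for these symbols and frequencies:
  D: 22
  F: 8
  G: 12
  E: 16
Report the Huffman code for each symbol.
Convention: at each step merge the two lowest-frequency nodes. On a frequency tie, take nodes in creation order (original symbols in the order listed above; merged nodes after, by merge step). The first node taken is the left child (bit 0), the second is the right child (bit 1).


Huffman tree construction:
Step 1: Merge F(8) + G(12) = 20
Step 2: Merge E(16) + (F+G)(20) = 36
Step 3: Merge D(22) + (E+(F+G))(36) = 58
Read each symbol's code off the tree from the root (left child = 0, right child = 1).

Codes:
  D: 0 (length 1)
  F: 110 (length 3)
  G: 111 (length 3)
  E: 10 (length 2)
Average code length: 114/58 = 1.9655 bits/symbol


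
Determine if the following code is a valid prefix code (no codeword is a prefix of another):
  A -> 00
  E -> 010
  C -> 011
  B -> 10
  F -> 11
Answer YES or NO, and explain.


Checking each pair (does one codeword prefix another?):
  A='00' vs E='010': no prefix
  A='00' vs C='011': no prefix
  A='00' vs B='10': no prefix
  A='00' vs F='11': no prefix
  E='010' vs A='00': no prefix
  E='010' vs C='011': no prefix
  E='010' vs B='10': no prefix
  E='010' vs F='11': no prefix
  C='011' vs A='00': no prefix
  C='011' vs E='010': no prefix
  C='011' vs B='10': no prefix
  C='011' vs F='11': no prefix
  B='10' vs A='00': no prefix
  B='10' vs E='010': no prefix
  B='10' vs C='011': no prefix
  B='10' vs F='11': no prefix
  F='11' vs A='00': no prefix
  F='11' vs E='010': no prefix
  F='11' vs C='011': no prefix
  F='11' vs B='10': no prefix
No violation found over all pairs.

YES -- this is a valid prefix code. No codeword is a prefix of any other codeword.


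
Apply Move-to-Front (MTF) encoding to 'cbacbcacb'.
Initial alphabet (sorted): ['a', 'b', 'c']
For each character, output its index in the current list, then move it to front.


MTF encoding:
'c': index 2 in ['a', 'b', 'c'] -> ['c', 'a', 'b']
'b': index 2 in ['c', 'a', 'b'] -> ['b', 'c', 'a']
'a': index 2 in ['b', 'c', 'a'] -> ['a', 'b', 'c']
'c': index 2 in ['a', 'b', 'c'] -> ['c', 'a', 'b']
'b': index 2 in ['c', 'a', 'b'] -> ['b', 'c', 'a']
'c': index 1 in ['b', 'c', 'a'] -> ['c', 'b', 'a']
'a': index 2 in ['c', 'b', 'a'] -> ['a', 'c', 'b']
'c': index 1 in ['a', 'c', 'b'] -> ['c', 'a', 'b']
'b': index 2 in ['c', 'a', 'b'] -> ['b', 'c', 'a']


Output: [2, 2, 2, 2, 2, 1, 2, 1, 2]


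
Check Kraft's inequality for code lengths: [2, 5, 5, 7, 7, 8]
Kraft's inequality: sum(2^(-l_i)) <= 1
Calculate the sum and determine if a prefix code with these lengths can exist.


Sum = 2^(-2) + 2^(-5) + 2^(-5) + 2^(-7) + 2^(-7) + 2^(-8)
    = 0.25 + 0.03125 + 0.03125 + 0.0078125 + 0.0078125 + 0.00390625
    = 85/256 = 0.33203125
Since 0.33203125 <= 1, Kraft's inequality IS satisfied.
A prefix code with these lengths CAN exist.

Kraft sum = 0.33203125. Satisfied.


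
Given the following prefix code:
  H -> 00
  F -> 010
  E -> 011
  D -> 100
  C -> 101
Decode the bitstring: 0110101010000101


Decoding step by step:
Bits 011 -> E
Bits 010 -> F
Bits 101 -> C
Bits 00 -> H
Bits 00 -> H
Bits 101 -> C


Decoded message: EFCHHC


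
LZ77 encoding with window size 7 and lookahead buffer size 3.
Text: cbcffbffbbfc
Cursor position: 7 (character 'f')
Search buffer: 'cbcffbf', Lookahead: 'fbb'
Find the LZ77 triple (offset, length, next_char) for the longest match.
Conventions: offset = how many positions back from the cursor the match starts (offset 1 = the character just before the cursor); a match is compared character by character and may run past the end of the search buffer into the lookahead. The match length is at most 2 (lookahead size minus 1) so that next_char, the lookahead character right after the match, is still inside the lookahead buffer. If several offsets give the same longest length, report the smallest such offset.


Try each offset into the search buffer:
  offset=1 (pos 6, char 'f'): match length 1
  offset=2 (pos 5, char 'b'): match length 0
  offset=3 (pos 4, char 'f'): match length 2
  offset=4 (pos 3, char 'f'): match length 1
  offset=5 (pos 2, char 'c'): match length 0
  offset=6 (pos 1, char 'b'): match length 0
  offset=7 (pos 0, char 'c'): match length 0
Longest match has length 2 at offset 3.
next_char = character at position 7 + 2 = 9 -> 'b'

Best match: offset=3, length=2 (matching 'fb' starting at position 4)
LZ77 triple: (3, 2, 'b')


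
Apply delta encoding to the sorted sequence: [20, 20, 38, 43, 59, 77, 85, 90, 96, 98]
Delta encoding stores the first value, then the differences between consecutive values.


First value: 20
Deltas:
  20 - 20 = 0
  38 - 20 = 18
  43 - 38 = 5
  59 - 43 = 16
  77 - 59 = 18
  85 - 77 = 8
  90 - 85 = 5
  96 - 90 = 6
  98 - 96 = 2


Delta encoded: [20, 0, 18, 5, 16, 18, 8, 5, 6, 2]


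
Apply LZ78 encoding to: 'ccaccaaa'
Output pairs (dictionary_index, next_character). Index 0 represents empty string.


LZ78 encoding steps:
Dictionary: {0: ''}
Step 1: w='' (idx 0), next='c' -> output (0, 'c'), add 'c' as idx 1
Step 2: w='c' (idx 1), next='a' -> output (1, 'a'), add 'ca' as idx 2
Step 3: w='c' (idx 1), next='c' -> output (1, 'c'), add 'cc' as idx 3
Step 4: w='' (idx 0), next='a' -> output (0, 'a'), add 'a' as idx 4
Step 5: w='a' (idx 4), next='a' -> output (4, 'a'), add 'aa' as idx 5


Encoded: [(0, 'c'), (1, 'a'), (1, 'c'), (0, 'a'), (4, 'a')]


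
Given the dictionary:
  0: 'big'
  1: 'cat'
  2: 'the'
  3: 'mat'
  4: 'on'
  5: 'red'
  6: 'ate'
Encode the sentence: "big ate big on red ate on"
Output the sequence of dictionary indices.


Look up each word in the dictionary:
  'big' -> 0
  'ate' -> 6
  'big' -> 0
  'on' -> 4
  'red' -> 5
  'ate' -> 6
  'on' -> 4

Encoded: [0, 6, 0, 4, 5, 6, 4]


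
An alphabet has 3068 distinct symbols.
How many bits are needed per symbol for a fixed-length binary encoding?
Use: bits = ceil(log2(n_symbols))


log2(3068) = 11.5831
Bracket: 2^11 = 2048 < 3068 <= 2^12 = 4096
So ceil(log2(3068)) = 12

bits = ceil(log2(3068)) = ceil(11.5831) = 12 bits


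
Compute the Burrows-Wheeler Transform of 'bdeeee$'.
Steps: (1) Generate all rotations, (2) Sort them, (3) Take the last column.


Rotations (sorted):
  0: $bdeeee -> last char: e
  1: bdeeee$ -> last char: $
  2: deeee$b -> last char: b
  3: e$bdeee -> last char: e
  4: ee$bdee -> last char: e
  5: eee$bde -> last char: e
  6: eeee$bd -> last char: d


BWT = e$beeed


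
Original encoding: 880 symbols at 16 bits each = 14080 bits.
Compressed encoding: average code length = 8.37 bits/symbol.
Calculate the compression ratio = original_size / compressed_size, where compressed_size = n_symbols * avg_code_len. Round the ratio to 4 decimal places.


original_size = n_symbols * orig_bits = 880 * 16 = 14080 bits
compressed_size = n_symbols * avg_code_len = 880 * 8.37 = 7365.6 bits
ratio = original_size / compressed_size = 14080 / 7365.6 = 1.9116

Compression ratio = 1.9116


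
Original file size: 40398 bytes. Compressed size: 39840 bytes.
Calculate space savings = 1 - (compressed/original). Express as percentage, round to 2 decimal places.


ratio = compressed/original = 39840/40398 = 0.986187
savings = 1 - ratio = 1 - 0.986187 = 0.013813
as a percentage: 0.013813 * 100 = 1.38%

Space savings = 1 - 39840/40398 = 1.38%


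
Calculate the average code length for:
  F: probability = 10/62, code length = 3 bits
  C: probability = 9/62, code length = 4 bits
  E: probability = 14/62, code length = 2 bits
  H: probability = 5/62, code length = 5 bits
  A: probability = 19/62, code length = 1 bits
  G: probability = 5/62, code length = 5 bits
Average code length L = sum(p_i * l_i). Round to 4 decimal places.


Weighted contributions p_i * l_i:
  F: (10/62) * 3 = 30/62
  C: (9/62) * 4 = 36/62
  E: (14/62) * 2 = 28/62
  H: (5/62) * 5 = 25/62
  A: (19/62) * 1 = 19/62
  G: (5/62) * 5 = 25/62
Sum = (30 + 36 + 28 + 25 + 19 + 25)/62 = 163/62

L = 163/62 = 2.6290 bits/symbol


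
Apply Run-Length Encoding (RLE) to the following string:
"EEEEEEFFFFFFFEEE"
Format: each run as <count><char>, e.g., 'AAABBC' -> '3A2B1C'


Scanning runs left to right:
  i=0: run of 'E' x 6 -> '6E'
  i=6: run of 'F' x 7 -> '7F'
  i=13: run of 'E' x 3 -> '3E'

RLE = 6E7F3E


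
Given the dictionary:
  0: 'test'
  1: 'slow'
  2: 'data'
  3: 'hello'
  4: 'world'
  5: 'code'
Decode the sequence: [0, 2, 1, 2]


Look up each index in the dictionary:
  0 -> 'test'
  2 -> 'data'
  1 -> 'slow'
  2 -> 'data'

Decoded: "test data slow data"


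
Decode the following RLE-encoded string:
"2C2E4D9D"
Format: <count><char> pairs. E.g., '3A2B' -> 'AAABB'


Expanding each <count><char> pair:
  2C -> 'CC'
  2E -> 'EE'
  4D -> 'DDDD'
  9D -> 'DDDDDDDDD'

Decoded = CCEEDDDDDDDDDDDDD


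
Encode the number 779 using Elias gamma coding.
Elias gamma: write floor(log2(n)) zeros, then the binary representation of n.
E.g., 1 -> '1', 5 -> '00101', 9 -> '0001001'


num_bits = floor(log2(779)) + 1 = 10
leading_zeros = num_bits - 1 = 9
binary(779) = 1100001011

Elias gamma(779) = '000000000' + '1100001011' = 0000000001100001011 (19 bits)


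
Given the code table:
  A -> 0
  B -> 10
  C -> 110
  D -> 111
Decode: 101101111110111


Decoding:
10 -> B
110 -> C
111 -> D
111 -> D
0 -> A
111 -> D


Result: BCDDAD


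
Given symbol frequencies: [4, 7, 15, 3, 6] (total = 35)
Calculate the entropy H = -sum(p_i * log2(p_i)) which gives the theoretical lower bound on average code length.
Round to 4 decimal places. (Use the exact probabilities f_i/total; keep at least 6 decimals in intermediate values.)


Per-symbol terms -p_i * log2(p_i) with p_i = f_i/35:
  p = 4/35 = 0.114286: log2(p) = -3.129283, -p*log2(p) = 0.357632
  p = 7/35 = 0.200000: log2(p) = -2.321928, -p*log2(p) = 0.464386
  p = 15/35 = 0.428571: log2(p) = -1.222392, -p*log2(p) = 0.523882
  p = 3/35 = 0.085714: log2(p) = -3.544321, -p*log2(p) = 0.303799
  p = 6/35 = 0.171429: log2(p) = -2.544321, -p*log2(p) = 0.436169
H = 0.357632 + 0.464386 + 0.523882 + 0.303799 + 0.436169 = 2.085868

H = 2.0859 bits/symbol


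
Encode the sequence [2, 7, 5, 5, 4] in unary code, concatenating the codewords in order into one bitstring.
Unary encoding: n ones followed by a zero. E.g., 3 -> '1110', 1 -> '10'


Encode each number as n ones followed by a terminating 0:
  2 -> 110 (3 bits)
  7 -> 11111110 (8 bits)
  5 -> 111110 (6 bits)
  5 -> 111110 (6 bits)
  4 -> 11110 (5 bits)
Total length = 3 + 8 + 6 + 6 + 5 = 28 bits.

Unary([2, 7, 5, 5, 4]) = 1101111111011111011111011110 (28 bits)


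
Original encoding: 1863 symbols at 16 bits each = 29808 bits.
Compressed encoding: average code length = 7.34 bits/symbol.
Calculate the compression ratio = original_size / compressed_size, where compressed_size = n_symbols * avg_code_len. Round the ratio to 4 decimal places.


original_size = n_symbols * orig_bits = 1863 * 16 = 29808 bits
compressed_size = n_symbols * avg_code_len = 1863 * 7.34 = 13674.42 bits
ratio = original_size / compressed_size = 29808 / 13674.42 = 2.1798

Compression ratio = 2.1798


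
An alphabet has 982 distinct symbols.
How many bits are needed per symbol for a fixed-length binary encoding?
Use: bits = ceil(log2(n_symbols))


log2(982) = 9.9396
Bracket: 2^9 = 512 < 982 <= 2^10 = 1024
So ceil(log2(982)) = 10

bits = ceil(log2(982)) = ceil(9.9396) = 10 bits


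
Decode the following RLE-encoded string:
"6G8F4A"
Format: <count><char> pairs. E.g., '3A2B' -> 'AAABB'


Expanding each <count><char> pair:
  6G -> 'GGGGGG'
  8F -> 'FFFFFFFF'
  4A -> 'AAAA'

Decoded = GGGGGGFFFFFFFFAAAA


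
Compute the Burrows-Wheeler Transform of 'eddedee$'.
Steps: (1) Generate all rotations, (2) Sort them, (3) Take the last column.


Rotations (sorted):
  0: $eddedee -> last char: e
  1: ddedee$e -> last char: e
  2: dedee$ed -> last char: d
  3: dee$edde -> last char: e
  4: e$eddede -> last char: e
  5: eddedee$ -> last char: $
  6: edee$edd -> last char: d
  7: ee$edded -> last char: d


BWT = eedee$dd


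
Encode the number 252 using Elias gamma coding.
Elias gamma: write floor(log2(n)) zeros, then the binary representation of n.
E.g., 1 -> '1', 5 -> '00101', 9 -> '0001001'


num_bits = floor(log2(252)) + 1 = 8
leading_zeros = num_bits - 1 = 7
binary(252) = 11111100

Elias gamma(252) = '0000000' + '11111100' = 000000011111100 (15 bits)


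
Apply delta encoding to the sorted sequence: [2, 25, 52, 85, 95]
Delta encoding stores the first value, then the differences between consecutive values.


First value: 2
Deltas:
  25 - 2 = 23
  52 - 25 = 27
  85 - 52 = 33
  95 - 85 = 10


Delta encoded: [2, 23, 27, 33, 10]


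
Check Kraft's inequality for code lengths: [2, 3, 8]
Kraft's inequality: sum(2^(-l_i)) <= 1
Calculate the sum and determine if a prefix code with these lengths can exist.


Sum = 2^(-2) + 2^(-3) + 2^(-8)
    = 0.25 + 0.125 + 0.00390625
    = 97/256 = 0.37890625
Since 0.37890625 <= 1, Kraft's inequality IS satisfied.
A prefix code with these lengths CAN exist.

Kraft sum = 0.37890625. Satisfied.


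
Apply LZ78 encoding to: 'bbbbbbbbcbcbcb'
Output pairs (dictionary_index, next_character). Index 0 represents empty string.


LZ78 encoding steps:
Dictionary: {0: ''}
Step 1: w='' (idx 0), next='b' -> output (0, 'b'), add 'b' as idx 1
Step 2: w='b' (idx 1), next='b' -> output (1, 'b'), add 'bb' as idx 2
Step 3: w='bb' (idx 2), next='b' -> output (2, 'b'), add 'bbb' as idx 3
Step 4: w='bb' (idx 2), next='c' -> output (2, 'c'), add 'bbc' as idx 4
Step 5: w='b' (idx 1), next='c' -> output (1, 'c'), add 'bc' as idx 5
Step 6: w='bc' (idx 5), next='b' -> output (5, 'b'), add 'bcb' as idx 6


Encoded: [(0, 'b'), (1, 'b'), (2, 'b'), (2, 'c'), (1, 'c'), (5, 'b')]


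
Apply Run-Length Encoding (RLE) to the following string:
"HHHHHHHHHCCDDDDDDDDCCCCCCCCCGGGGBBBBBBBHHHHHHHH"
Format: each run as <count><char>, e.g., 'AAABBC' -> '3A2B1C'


Scanning runs left to right:
  i=0: run of 'H' x 9 -> '9H'
  i=9: run of 'C' x 2 -> '2C'
  i=11: run of 'D' x 8 -> '8D'
  i=19: run of 'C' x 9 -> '9C'
  i=28: run of 'G' x 4 -> '4G'
  i=32: run of 'B' x 7 -> '7B'
  i=39: run of 'H' x 8 -> '8H'

RLE = 9H2C8D9C4G7B8H


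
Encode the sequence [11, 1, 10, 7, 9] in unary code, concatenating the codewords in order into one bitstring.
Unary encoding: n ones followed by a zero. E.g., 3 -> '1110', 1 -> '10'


Encode each number as n ones followed by a terminating 0:
  11 -> 111111111110 (12 bits)
  1 -> 10 (2 bits)
  10 -> 11111111110 (11 bits)
  7 -> 11111110 (8 bits)
  9 -> 1111111110 (10 bits)
Total length = 12 + 2 + 11 + 8 + 10 = 43 bits.

Unary([11, 1, 10, 7, 9]) = 1111111111101011111111110111111101111111110 (43 bits)


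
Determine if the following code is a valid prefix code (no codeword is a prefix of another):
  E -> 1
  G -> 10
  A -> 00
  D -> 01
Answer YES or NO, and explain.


Checking each pair (does one codeword prefix another?):
  E='1' vs G='10': prefix -- VIOLATION

NO -- this is NOT a valid prefix code. E (1) is a prefix of G (10).


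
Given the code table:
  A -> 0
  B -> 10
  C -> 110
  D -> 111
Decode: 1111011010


Decoding:
111 -> D
10 -> B
110 -> C
10 -> B


Result: DBCB


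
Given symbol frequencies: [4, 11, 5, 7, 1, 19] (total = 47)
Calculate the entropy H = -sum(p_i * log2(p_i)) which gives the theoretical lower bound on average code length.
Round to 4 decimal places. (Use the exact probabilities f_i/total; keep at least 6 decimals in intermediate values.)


Per-symbol terms -p_i * log2(p_i) with p_i = f_i/47:
  p = 4/47 = 0.085106: log2(p) = -3.554589, -p*log2(p) = 0.302518
  p = 11/47 = 0.234043: log2(p) = -2.095157, -p*log2(p) = 0.490356
  p = 5/47 = 0.106383: log2(p) = -3.232661, -p*log2(p) = 0.343900
  p = 7/47 = 0.148936: log2(p) = -2.747234, -p*log2(p) = 0.409163
  p = 1/47 = 0.021277: log2(p) = -5.554589, -p*log2(p) = 0.118183
  p = 19/47 = 0.404255: log2(p) = -1.306661, -p*log2(p) = 0.528225
H = 0.302518 + 0.490356 + 0.343900 + 0.409163 + 0.118183 + 0.528225 = 2.192345

H = 2.1923 bits/symbol


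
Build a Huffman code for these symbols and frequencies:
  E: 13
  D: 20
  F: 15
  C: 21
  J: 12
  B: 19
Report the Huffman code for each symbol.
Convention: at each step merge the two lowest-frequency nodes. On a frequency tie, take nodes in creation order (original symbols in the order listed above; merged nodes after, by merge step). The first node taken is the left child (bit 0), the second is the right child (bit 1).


Huffman tree construction:
Step 1: Merge J(12) + E(13) = 25
Step 2: Merge F(15) + B(19) = 34
Step 3: Merge D(20) + C(21) = 41
Step 4: Merge (J+E)(25) + (F+B)(34) = 59
Step 5: Merge (D+C)(41) + ((J+E)+(F+B))(59) = 100
Read each symbol's code off the tree from the root (left child = 0, right child = 1).

Codes:
  E: 101 (length 3)
  D: 00 (length 2)
  F: 110 (length 3)
  C: 01 (length 2)
  J: 100 (length 3)
  B: 111 (length 3)
Average code length: 259/100 = 2.5900 bits/symbol


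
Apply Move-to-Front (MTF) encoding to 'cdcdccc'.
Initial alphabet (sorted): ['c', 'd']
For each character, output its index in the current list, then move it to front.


MTF encoding:
'c': index 0 in ['c', 'd'] -> ['c', 'd']
'd': index 1 in ['c', 'd'] -> ['d', 'c']
'c': index 1 in ['d', 'c'] -> ['c', 'd']
'd': index 1 in ['c', 'd'] -> ['d', 'c']
'c': index 1 in ['d', 'c'] -> ['c', 'd']
'c': index 0 in ['c', 'd'] -> ['c', 'd']
'c': index 0 in ['c', 'd'] -> ['c', 'd']


Output: [0, 1, 1, 1, 1, 0, 0]


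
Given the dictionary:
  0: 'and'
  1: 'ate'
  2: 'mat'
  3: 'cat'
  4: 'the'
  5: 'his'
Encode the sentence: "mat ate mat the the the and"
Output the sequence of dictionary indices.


Look up each word in the dictionary:
  'mat' -> 2
  'ate' -> 1
  'mat' -> 2
  'the' -> 4
  'the' -> 4
  'the' -> 4
  'and' -> 0

Encoded: [2, 1, 2, 4, 4, 4, 0]


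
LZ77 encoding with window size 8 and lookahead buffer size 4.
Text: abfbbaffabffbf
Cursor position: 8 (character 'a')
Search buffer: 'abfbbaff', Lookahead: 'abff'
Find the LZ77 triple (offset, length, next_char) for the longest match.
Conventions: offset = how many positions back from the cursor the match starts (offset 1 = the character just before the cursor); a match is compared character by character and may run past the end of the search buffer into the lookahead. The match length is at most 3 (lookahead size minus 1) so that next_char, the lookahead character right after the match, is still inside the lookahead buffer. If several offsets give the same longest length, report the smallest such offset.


Try each offset into the search buffer:
  offset=1 (pos 7, char 'f'): match length 0
  offset=2 (pos 6, char 'f'): match length 0
  offset=3 (pos 5, char 'a'): match length 1
  offset=4 (pos 4, char 'b'): match length 0
  offset=5 (pos 3, char 'b'): match length 0
  offset=6 (pos 2, char 'f'): match length 0
  offset=7 (pos 1, char 'b'): match length 0
  offset=8 (pos 0, char 'a'): match length 3
Longest match has length 3 at offset 8.
next_char = character at position 8 + 3 = 11 -> 'f'

Best match: offset=8, length=3 (matching 'abf' starting at position 0)
LZ77 triple: (8, 3, 'f')


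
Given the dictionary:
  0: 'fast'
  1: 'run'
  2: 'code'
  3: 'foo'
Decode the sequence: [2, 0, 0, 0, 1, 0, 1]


Look up each index in the dictionary:
  2 -> 'code'
  0 -> 'fast'
  0 -> 'fast'
  0 -> 'fast'
  1 -> 'run'
  0 -> 'fast'
  1 -> 'run'

Decoded: "code fast fast fast run fast run"


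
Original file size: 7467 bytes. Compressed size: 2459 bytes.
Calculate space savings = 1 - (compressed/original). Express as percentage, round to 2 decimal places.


ratio = compressed/original = 2459/7467 = 0.329316
savings = 1 - ratio = 1 - 0.329316 = 0.670684
as a percentage: 0.670684 * 100 = 67.07%

Space savings = 1 - 2459/7467 = 67.07%


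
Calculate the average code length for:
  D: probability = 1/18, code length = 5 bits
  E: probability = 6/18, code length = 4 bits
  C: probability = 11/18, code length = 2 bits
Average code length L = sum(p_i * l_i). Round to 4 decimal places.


Weighted contributions p_i * l_i:
  D: (1/18) * 5 = 5/18
  E: (6/18) * 4 = 24/18
  C: (11/18) * 2 = 22/18
Sum = (5 + 24 + 22)/18 = 51/18

L = 51/18 = 2.8333 bits/symbol


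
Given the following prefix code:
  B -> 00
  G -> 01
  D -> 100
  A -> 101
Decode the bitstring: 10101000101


Decoding step by step:
Bits 101 -> A
Bits 01 -> G
Bits 00 -> B
Bits 01 -> G
Bits 01 -> G


Decoded message: AGBGG


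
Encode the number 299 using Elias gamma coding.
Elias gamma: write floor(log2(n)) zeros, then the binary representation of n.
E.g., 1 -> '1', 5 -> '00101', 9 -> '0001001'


num_bits = floor(log2(299)) + 1 = 9
leading_zeros = num_bits - 1 = 8
binary(299) = 100101011

Elias gamma(299) = '00000000' + '100101011' = 00000000100101011 (17 bits)


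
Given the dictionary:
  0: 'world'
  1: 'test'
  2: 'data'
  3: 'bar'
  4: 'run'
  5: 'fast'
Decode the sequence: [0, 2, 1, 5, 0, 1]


Look up each index in the dictionary:
  0 -> 'world'
  2 -> 'data'
  1 -> 'test'
  5 -> 'fast'
  0 -> 'world'
  1 -> 'test'

Decoded: "world data test fast world test"


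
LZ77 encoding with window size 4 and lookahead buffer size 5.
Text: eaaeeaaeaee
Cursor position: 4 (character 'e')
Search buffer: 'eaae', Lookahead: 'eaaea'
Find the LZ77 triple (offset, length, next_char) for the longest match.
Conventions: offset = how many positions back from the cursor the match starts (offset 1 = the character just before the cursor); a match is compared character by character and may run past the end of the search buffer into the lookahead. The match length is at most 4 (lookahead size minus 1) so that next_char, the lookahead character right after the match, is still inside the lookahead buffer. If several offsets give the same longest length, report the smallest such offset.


Try each offset into the search buffer:
  offset=1 (pos 3, char 'e'): match length 1
  offset=2 (pos 2, char 'a'): match length 0
  offset=3 (pos 1, char 'a'): match length 0
  offset=4 (pos 0, char 'e'): match length 4
Longest match has length 4 at offset 4.
next_char = character at position 4 + 4 = 8 -> 'a'

Best match: offset=4, length=4 (matching 'eaae' starting at position 0)
LZ77 triple: (4, 4, 'a')


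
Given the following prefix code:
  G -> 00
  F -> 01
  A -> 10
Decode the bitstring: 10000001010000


Decoding step by step:
Bits 10 -> A
Bits 00 -> G
Bits 00 -> G
Bits 01 -> F
Bits 01 -> F
Bits 00 -> G
Bits 00 -> G


Decoded message: AGGFFGG


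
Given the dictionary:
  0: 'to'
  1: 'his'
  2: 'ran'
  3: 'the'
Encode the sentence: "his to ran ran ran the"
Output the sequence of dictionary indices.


Look up each word in the dictionary:
  'his' -> 1
  'to' -> 0
  'ran' -> 2
  'ran' -> 2
  'ran' -> 2
  'the' -> 3

Encoded: [1, 0, 2, 2, 2, 3]


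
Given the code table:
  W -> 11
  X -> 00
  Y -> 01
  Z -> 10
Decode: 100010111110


Decoding:
10 -> Z
00 -> X
10 -> Z
11 -> W
11 -> W
10 -> Z


Result: ZXZWWZ


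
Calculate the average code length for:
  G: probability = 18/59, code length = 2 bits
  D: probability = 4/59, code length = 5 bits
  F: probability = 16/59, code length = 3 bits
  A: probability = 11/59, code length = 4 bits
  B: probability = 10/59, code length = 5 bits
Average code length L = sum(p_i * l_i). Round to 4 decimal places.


Weighted contributions p_i * l_i:
  G: (18/59) * 2 = 36/59
  D: (4/59) * 5 = 20/59
  F: (16/59) * 3 = 48/59
  A: (11/59) * 4 = 44/59
  B: (10/59) * 5 = 50/59
Sum = (36 + 20 + 48 + 44 + 50)/59 = 198/59

L = 198/59 = 3.3559 bits/symbol


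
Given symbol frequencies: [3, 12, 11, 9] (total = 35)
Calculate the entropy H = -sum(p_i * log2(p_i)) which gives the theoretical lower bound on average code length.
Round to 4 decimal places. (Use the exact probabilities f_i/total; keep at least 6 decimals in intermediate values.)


Per-symbol terms -p_i * log2(p_i) with p_i = f_i/35:
  p = 3/35 = 0.085714: log2(p) = -3.544321, -p*log2(p) = 0.303799
  p = 12/35 = 0.342857: log2(p) = -1.544321, -p*log2(p) = 0.529481
  p = 11/35 = 0.314286: log2(p) = -1.669851, -p*log2(p) = 0.524810
  p = 9/35 = 0.257143: log2(p) = -1.959358, -p*log2(p) = 0.503835
H = 0.303799 + 0.529481 + 0.524810 + 0.503835 = 1.861925

H = 1.8619 bits/symbol


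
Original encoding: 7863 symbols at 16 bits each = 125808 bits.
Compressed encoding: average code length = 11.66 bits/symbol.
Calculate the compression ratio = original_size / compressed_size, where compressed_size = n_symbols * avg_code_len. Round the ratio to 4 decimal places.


original_size = n_symbols * orig_bits = 7863 * 16 = 125808 bits
compressed_size = n_symbols * avg_code_len = 7863 * 11.66 = 91682.58 bits
ratio = original_size / compressed_size = 125808 / 91682.58 = 1.3722

Compression ratio = 1.3722


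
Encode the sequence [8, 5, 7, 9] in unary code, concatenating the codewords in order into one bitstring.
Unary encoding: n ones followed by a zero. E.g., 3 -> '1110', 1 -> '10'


Encode each number as n ones followed by a terminating 0:
  8 -> 111111110 (9 bits)
  5 -> 111110 (6 bits)
  7 -> 11111110 (8 bits)
  9 -> 1111111110 (10 bits)
Total length = 9 + 6 + 8 + 10 = 33 bits.

Unary([8, 5, 7, 9]) = 111111110111110111111101111111110 (33 bits)


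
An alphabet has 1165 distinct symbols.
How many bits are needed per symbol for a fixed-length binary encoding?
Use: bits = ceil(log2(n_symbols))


log2(1165) = 10.1861
Bracket: 2^10 = 1024 < 1165 <= 2^11 = 2048
So ceil(log2(1165)) = 11

bits = ceil(log2(1165)) = ceil(10.1861) = 11 bits


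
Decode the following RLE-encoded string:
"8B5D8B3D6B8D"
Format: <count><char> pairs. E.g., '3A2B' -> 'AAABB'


Expanding each <count><char> pair:
  8B -> 'BBBBBBBB'
  5D -> 'DDDDD'
  8B -> 'BBBBBBBB'
  3D -> 'DDD'
  6B -> 'BBBBBB'
  8D -> 'DDDDDDDD'

Decoded = BBBBBBBBDDDDDBBBBBBBBDDDBBBBBBDDDDDDDD


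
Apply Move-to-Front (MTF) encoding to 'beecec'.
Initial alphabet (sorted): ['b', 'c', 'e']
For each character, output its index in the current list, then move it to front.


MTF encoding:
'b': index 0 in ['b', 'c', 'e'] -> ['b', 'c', 'e']
'e': index 2 in ['b', 'c', 'e'] -> ['e', 'b', 'c']
'e': index 0 in ['e', 'b', 'c'] -> ['e', 'b', 'c']
'c': index 2 in ['e', 'b', 'c'] -> ['c', 'e', 'b']
'e': index 1 in ['c', 'e', 'b'] -> ['e', 'c', 'b']
'c': index 1 in ['e', 'c', 'b'] -> ['c', 'e', 'b']


Output: [0, 2, 0, 2, 1, 1]


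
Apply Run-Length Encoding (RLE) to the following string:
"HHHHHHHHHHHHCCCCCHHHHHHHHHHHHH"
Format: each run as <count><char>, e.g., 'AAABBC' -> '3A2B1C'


Scanning runs left to right:
  i=0: run of 'H' x 12 -> '12H'
  i=12: run of 'C' x 5 -> '5C'
  i=17: run of 'H' x 13 -> '13H'

RLE = 12H5C13H


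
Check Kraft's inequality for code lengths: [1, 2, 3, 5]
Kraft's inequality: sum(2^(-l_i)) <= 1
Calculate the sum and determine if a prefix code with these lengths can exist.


Sum = 2^(-1) + 2^(-2) + 2^(-3) + 2^(-5)
    = 0.5 + 0.25 + 0.125 + 0.03125
    = 29/32 = 0.90625
Since 0.90625 <= 1, Kraft's inequality IS satisfied.
A prefix code with these lengths CAN exist.

Kraft sum = 0.90625. Satisfied.


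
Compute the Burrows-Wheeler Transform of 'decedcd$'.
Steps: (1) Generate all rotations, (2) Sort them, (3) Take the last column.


Rotations (sorted):
  0: $decedcd -> last char: d
  1: cd$deced -> last char: d
  2: cedcd$de -> last char: e
  3: d$decedc -> last char: c
  4: dcd$dece -> last char: e
  5: decedcd$ -> last char: $
  6: ecedcd$d -> last char: d
  7: edcd$dec -> last char: c


BWT = ddece$dc


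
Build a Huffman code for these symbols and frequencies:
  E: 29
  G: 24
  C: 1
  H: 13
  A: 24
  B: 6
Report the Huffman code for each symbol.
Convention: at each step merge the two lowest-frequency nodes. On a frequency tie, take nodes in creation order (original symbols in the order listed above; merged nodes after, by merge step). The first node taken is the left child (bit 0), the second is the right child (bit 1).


Huffman tree construction:
Step 1: Merge C(1) + B(6) = 7
Step 2: Merge (C+B)(7) + H(13) = 20
Step 3: Merge ((C+B)+H)(20) + G(24) = 44
Step 4: Merge A(24) + E(29) = 53
Step 5: Merge (((C+B)+H)+G)(44) + (A+E)(53) = 97
Read each symbol's code off the tree from the root (left child = 0, right child = 1).

Codes:
  E: 11 (length 2)
  G: 01 (length 2)
  C: 0000 (length 4)
  H: 001 (length 3)
  A: 10 (length 2)
  B: 0001 (length 4)
Average code length: 221/97 = 2.2784 bits/symbol


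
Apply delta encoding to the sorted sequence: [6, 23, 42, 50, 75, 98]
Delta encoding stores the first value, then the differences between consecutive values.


First value: 6
Deltas:
  23 - 6 = 17
  42 - 23 = 19
  50 - 42 = 8
  75 - 50 = 25
  98 - 75 = 23


Delta encoded: [6, 17, 19, 8, 25, 23]


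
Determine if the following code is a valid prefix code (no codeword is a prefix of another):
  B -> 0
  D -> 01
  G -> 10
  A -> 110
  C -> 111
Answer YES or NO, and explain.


Checking each pair (does one codeword prefix another?):
  B='0' vs D='01': prefix -- VIOLATION

NO -- this is NOT a valid prefix code. B (0) is a prefix of D (01).


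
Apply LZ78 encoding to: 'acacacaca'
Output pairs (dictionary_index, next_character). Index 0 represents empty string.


LZ78 encoding steps:
Dictionary: {0: ''}
Step 1: w='' (idx 0), next='a' -> output (0, 'a'), add 'a' as idx 1
Step 2: w='' (idx 0), next='c' -> output (0, 'c'), add 'c' as idx 2
Step 3: w='a' (idx 1), next='c' -> output (1, 'c'), add 'ac' as idx 3
Step 4: w='ac' (idx 3), next='a' -> output (3, 'a'), add 'aca' as idx 4
Step 5: w='c' (idx 2), next='a' -> output (2, 'a'), add 'ca' as idx 5


Encoded: [(0, 'a'), (0, 'c'), (1, 'c'), (3, 'a'), (2, 'a')]


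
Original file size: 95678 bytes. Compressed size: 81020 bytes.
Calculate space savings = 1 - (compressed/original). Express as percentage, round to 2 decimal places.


ratio = compressed/original = 81020/95678 = 0.846799
savings = 1 - ratio = 1 - 0.846799 = 0.153201
as a percentage: 0.153201 * 100 = 15.32%

Space savings = 1 - 81020/95678 = 15.32%


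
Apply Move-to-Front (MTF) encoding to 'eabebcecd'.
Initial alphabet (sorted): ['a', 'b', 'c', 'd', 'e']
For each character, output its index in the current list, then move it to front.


MTF encoding:
'e': index 4 in ['a', 'b', 'c', 'd', 'e'] -> ['e', 'a', 'b', 'c', 'd']
'a': index 1 in ['e', 'a', 'b', 'c', 'd'] -> ['a', 'e', 'b', 'c', 'd']
'b': index 2 in ['a', 'e', 'b', 'c', 'd'] -> ['b', 'a', 'e', 'c', 'd']
'e': index 2 in ['b', 'a', 'e', 'c', 'd'] -> ['e', 'b', 'a', 'c', 'd']
'b': index 1 in ['e', 'b', 'a', 'c', 'd'] -> ['b', 'e', 'a', 'c', 'd']
'c': index 3 in ['b', 'e', 'a', 'c', 'd'] -> ['c', 'b', 'e', 'a', 'd']
'e': index 2 in ['c', 'b', 'e', 'a', 'd'] -> ['e', 'c', 'b', 'a', 'd']
'c': index 1 in ['e', 'c', 'b', 'a', 'd'] -> ['c', 'e', 'b', 'a', 'd']
'd': index 4 in ['c', 'e', 'b', 'a', 'd'] -> ['d', 'c', 'e', 'b', 'a']


Output: [4, 1, 2, 2, 1, 3, 2, 1, 4]


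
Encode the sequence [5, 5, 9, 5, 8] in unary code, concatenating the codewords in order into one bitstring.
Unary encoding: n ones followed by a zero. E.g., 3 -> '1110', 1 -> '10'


Encode each number as n ones followed by a terminating 0:
  5 -> 111110 (6 bits)
  5 -> 111110 (6 bits)
  9 -> 1111111110 (10 bits)
  5 -> 111110 (6 bits)
  8 -> 111111110 (9 bits)
Total length = 6 + 6 + 10 + 6 + 9 = 37 bits.

Unary([5, 5, 9, 5, 8]) = 1111101111101111111110111110111111110 (37 bits)


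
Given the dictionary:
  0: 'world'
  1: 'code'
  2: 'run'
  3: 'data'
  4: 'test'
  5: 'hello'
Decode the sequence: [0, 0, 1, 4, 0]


Look up each index in the dictionary:
  0 -> 'world'
  0 -> 'world'
  1 -> 'code'
  4 -> 'test'
  0 -> 'world'

Decoded: "world world code test world"


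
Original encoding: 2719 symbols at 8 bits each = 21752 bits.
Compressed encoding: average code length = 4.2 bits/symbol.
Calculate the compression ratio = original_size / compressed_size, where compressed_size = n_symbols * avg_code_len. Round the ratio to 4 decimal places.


original_size = n_symbols * orig_bits = 2719 * 8 = 21752 bits
compressed_size = n_symbols * avg_code_len = 2719 * 4.2 = 11419.8 bits
ratio = original_size / compressed_size = 21752 / 11419.8 = 1.9048

Compression ratio = 1.9048


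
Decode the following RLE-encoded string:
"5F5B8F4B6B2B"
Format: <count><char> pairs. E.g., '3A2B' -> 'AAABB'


Expanding each <count><char> pair:
  5F -> 'FFFFF'
  5B -> 'BBBBB'
  8F -> 'FFFFFFFF'
  4B -> 'BBBB'
  6B -> 'BBBBBB'
  2B -> 'BB'

Decoded = FFFFFBBBBBFFFFFFFFBBBBBBBBBBBB


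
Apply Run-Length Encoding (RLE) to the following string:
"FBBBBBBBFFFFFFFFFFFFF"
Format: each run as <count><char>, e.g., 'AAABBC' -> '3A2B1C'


Scanning runs left to right:
  i=0: run of 'F' x 1 -> '1F'
  i=1: run of 'B' x 7 -> '7B'
  i=8: run of 'F' x 13 -> '13F'

RLE = 1F7B13F


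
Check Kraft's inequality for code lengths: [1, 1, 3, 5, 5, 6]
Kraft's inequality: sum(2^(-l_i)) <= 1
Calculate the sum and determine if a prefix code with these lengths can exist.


Sum = 2^(-1) + 2^(-1) + 2^(-3) + 2^(-5) + 2^(-5) + 2^(-6)
    = 0.5 + 0.5 + 0.125 + 0.03125 + 0.03125 + 0.015625
    = 77/64 = 1.203125
Since 1.203125 > 1, Kraft's inequality is NOT satisfied.
A prefix code with these lengths CANNOT exist.

Kraft sum = 1.203125. Not satisfied.


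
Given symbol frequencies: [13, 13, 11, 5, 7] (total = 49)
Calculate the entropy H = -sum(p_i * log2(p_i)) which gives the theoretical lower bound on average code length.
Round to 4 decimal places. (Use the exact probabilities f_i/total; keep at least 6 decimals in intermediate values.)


Per-symbol terms -p_i * log2(p_i) with p_i = f_i/49:
  p = 13/49 = 0.265306: log2(p) = -1.914270, -p*log2(p) = 0.507868
  p = 13/49 = 0.265306: log2(p) = -1.914270, -p*log2(p) = 0.507868
  p = 11/49 = 0.224490: log2(p) = -2.155278, -p*log2(p) = 0.483838
  p = 5/49 = 0.102041: log2(p) = -3.292782, -p*log2(p) = 0.335998
  p = 7/49 = 0.142857: log2(p) = -2.807355, -p*log2(p) = 0.401051
H = 0.507868 + 0.507868 + 0.483838 + 0.335998 + 0.401051 = 2.236623

H = 2.2366 bits/symbol


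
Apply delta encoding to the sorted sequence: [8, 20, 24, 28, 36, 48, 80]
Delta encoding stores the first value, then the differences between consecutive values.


First value: 8
Deltas:
  20 - 8 = 12
  24 - 20 = 4
  28 - 24 = 4
  36 - 28 = 8
  48 - 36 = 12
  80 - 48 = 32


Delta encoded: [8, 12, 4, 4, 8, 12, 32]


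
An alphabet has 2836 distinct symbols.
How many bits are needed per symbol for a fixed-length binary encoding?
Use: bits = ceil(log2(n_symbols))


log2(2836) = 11.4696
Bracket: 2^11 = 2048 < 2836 <= 2^12 = 4096
So ceil(log2(2836)) = 12

bits = ceil(log2(2836)) = ceil(11.4696) = 12 bits


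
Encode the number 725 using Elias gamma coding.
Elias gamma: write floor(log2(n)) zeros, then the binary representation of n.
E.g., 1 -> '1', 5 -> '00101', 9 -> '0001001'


num_bits = floor(log2(725)) + 1 = 10
leading_zeros = num_bits - 1 = 9
binary(725) = 1011010101

Elias gamma(725) = '000000000' + '1011010101' = 0000000001011010101 (19 bits)


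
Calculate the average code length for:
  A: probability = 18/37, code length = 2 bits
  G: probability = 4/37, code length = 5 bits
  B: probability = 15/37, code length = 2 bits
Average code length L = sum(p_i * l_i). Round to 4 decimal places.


Weighted contributions p_i * l_i:
  A: (18/37) * 2 = 36/37
  G: (4/37) * 5 = 20/37
  B: (15/37) * 2 = 30/37
Sum = (36 + 20 + 30)/37 = 86/37

L = 86/37 = 2.3243 bits/symbol


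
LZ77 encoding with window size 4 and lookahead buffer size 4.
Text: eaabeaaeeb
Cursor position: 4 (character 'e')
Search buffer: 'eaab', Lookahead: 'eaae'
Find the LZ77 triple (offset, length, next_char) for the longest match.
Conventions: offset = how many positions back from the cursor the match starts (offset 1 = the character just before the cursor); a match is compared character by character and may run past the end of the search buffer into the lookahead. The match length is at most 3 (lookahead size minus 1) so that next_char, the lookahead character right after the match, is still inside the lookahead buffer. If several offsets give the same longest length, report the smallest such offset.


Try each offset into the search buffer:
  offset=1 (pos 3, char 'b'): match length 0
  offset=2 (pos 2, char 'a'): match length 0
  offset=3 (pos 1, char 'a'): match length 0
  offset=4 (pos 0, char 'e'): match length 3
Longest match has length 3 at offset 4.
next_char = character at position 4 + 3 = 7 -> 'e'

Best match: offset=4, length=3 (matching 'eaa' starting at position 0)
LZ77 triple: (4, 3, 'e')


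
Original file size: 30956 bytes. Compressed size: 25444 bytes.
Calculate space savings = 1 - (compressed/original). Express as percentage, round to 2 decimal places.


ratio = compressed/original = 25444/30956 = 0.821941
savings = 1 - ratio = 1 - 0.821941 = 0.178059
as a percentage: 0.178059 * 100 = 17.81%

Space savings = 1 - 25444/30956 = 17.81%


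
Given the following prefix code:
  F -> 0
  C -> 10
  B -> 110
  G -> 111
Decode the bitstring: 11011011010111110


Decoding step by step:
Bits 110 -> B
Bits 110 -> B
Bits 110 -> B
Bits 10 -> C
Bits 111 -> G
Bits 110 -> B


Decoded message: BBBCGB


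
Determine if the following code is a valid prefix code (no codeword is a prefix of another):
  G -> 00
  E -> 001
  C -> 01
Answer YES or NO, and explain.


Checking each pair (does one codeword prefix another?):
  G='00' vs E='001': prefix -- VIOLATION

NO -- this is NOT a valid prefix code. G (00) is a prefix of E (001).


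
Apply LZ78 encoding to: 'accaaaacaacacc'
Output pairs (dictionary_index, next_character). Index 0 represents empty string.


LZ78 encoding steps:
Dictionary: {0: ''}
Step 1: w='' (idx 0), next='a' -> output (0, 'a'), add 'a' as idx 1
Step 2: w='' (idx 0), next='c' -> output (0, 'c'), add 'c' as idx 2
Step 3: w='c' (idx 2), next='a' -> output (2, 'a'), add 'ca' as idx 3
Step 4: w='a' (idx 1), next='a' -> output (1, 'a'), add 'aa' as idx 4
Step 5: w='a' (idx 1), next='c' -> output (1, 'c'), add 'ac' as idx 5
Step 6: w='aa' (idx 4), next='c' -> output (4, 'c'), add 'aac' as idx 6
Step 7: w='ac' (idx 5), next='c' -> output (5, 'c'), add 'acc' as idx 7


Encoded: [(0, 'a'), (0, 'c'), (2, 'a'), (1, 'a'), (1, 'c'), (4, 'c'), (5, 'c')]


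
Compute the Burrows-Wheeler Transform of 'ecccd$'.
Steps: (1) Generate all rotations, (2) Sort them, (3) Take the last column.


Rotations (sorted):
  0: $ecccd -> last char: d
  1: cccd$e -> last char: e
  2: ccd$ec -> last char: c
  3: cd$ecc -> last char: c
  4: d$eccc -> last char: c
  5: ecccd$ -> last char: $


BWT = deccc$


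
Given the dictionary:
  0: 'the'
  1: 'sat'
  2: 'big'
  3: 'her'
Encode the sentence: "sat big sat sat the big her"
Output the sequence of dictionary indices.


Look up each word in the dictionary:
  'sat' -> 1
  'big' -> 2
  'sat' -> 1
  'sat' -> 1
  'the' -> 0
  'big' -> 2
  'her' -> 3

Encoded: [1, 2, 1, 1, 0, 2, 3]


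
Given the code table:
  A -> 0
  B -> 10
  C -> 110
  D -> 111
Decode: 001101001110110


Decoding:
0 -> A
0 -> A
110 -> C
10 -> B
0 -> A
111 -> D
0 -> A
110 -> C


Result: AACBADAC


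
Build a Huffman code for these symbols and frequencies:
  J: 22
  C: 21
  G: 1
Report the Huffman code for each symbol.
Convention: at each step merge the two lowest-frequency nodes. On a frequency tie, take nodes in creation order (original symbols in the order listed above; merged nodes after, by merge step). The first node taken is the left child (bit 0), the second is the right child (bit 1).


Huffman tree construction:
Step 1: Merge G(1) + C(21) = 22
Step 2: Merge J(22) + (G+C)(22) = 44
Read each symbol's code off the tree from the root (left child = 0, right child = 1).

Codes:
  J: 0 (length 1)
  C: 11 (length 2)
  G: 10 (length 2)
Average code length: 66/44 = 1.5000 bits/symbol


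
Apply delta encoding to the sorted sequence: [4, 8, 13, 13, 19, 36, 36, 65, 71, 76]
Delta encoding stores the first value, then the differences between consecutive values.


First value: 4
Deltas:
  8 - 4 = 4
  13 - 8 = 5
  13 - 13 = 0
  19 - 13 = 6
  36 - 19 = 17
  36 - 36 = 0
  65 - 36 = 29
  71 - 65 = 6
  76 - 71 = 5


Delta encoded: [4, 4, 5, 0, 6, 17, 0, 29, 6, 5]


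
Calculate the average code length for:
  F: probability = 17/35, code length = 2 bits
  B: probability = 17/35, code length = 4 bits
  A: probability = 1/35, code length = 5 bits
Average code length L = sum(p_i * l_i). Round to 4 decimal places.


Weighted contributions p_i * l_i:
  F: (17/35) * 2 = 34/35
  B: (17/35) * 4 = 68/35
  A: (1/35) * 5 = 5/35
Sum = (34 + 68 + 5)/35 = 107/35

L = 107/35 = 3.0571 bits/symbol
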